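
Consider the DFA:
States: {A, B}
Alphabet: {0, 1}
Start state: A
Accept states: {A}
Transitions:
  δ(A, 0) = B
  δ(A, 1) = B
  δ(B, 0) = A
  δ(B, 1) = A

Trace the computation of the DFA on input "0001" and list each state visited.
read '0': A → B
  read '0': B → A
  read '0': A → B
  read '1': B → A
A -> B -> A -> B -> A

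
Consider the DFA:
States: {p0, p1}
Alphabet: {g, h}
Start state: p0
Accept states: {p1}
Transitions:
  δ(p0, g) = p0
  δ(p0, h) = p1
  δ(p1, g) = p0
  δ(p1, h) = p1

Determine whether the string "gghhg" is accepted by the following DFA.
Processing string "gghhg":
  p0 --g--> p0
  p0 --g--> p0
  p0 --h--> p1
  p1 --h--> p1
  p1 --g--> p0
Final state: p0
Accept states: {p1}
No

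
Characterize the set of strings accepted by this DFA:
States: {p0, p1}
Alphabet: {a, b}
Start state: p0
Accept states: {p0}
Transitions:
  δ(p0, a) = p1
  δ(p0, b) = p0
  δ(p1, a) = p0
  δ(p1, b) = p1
Testing a few strings:
  'a' → reject
  'abb' → reject
  'baa' → accept
  'bbb' → accept
State roles: p0=even number of a's so far; p1=odd number of a's so far
All strings over {a,b} with an even number of a's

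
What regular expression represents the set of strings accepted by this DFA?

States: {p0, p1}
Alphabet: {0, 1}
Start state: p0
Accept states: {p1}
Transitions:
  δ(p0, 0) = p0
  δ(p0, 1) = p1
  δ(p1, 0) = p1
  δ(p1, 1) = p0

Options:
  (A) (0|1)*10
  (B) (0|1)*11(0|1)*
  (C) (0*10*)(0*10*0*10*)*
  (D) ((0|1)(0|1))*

Check each option against the DFA on short strings; one disagreement eliminates an option:
  (A) (0|1)*10: on '1' the DFA goes p0 → p1 and accepts (p1 ∈ Accept), but the regex does not match it → eliminate
  (B) (0|1)*11(0|1)*: on '1' the DFA goes p0 → p1 and accepts (p1 ∈ Accept), but the regex does not match it → eliminate
  (C) (0*10*)(0*10*0*10*)*: agrees with the DFA on every string of length ≤ 6
  (D) ((0|1)(0|1))*: on ε the DFA stays in p0 and rejects (p0 ∉ Accept), but the regex matches it → eliminate
Only (C) is consistent with the DFA.
(C) (0*10*)(0*10*0*10*)*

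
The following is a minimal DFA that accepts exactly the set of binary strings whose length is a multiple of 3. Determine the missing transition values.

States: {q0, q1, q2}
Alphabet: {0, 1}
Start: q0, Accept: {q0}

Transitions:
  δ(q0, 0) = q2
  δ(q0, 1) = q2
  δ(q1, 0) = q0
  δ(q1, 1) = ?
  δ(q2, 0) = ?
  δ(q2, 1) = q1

From the language and accept set, identify what each state tracks — q0: length ≡ 0 (mod 3); q1: length ≡ 2 (mod 3); q2: length ≡ 1 (mod 3).
Each missing δ(q, a) is the state matching the new tracked value after reading a.
δ(q1, 1) = q0; δ(q2, 0) = q1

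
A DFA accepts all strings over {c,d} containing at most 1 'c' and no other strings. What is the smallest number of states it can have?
By Myhill–Nerode, count the distinguishable equivalence classes: 3 classes — having seen 0, 1, or >1 copies of 'c'; counts 0 through 1 are accepting and >1 is dead.
3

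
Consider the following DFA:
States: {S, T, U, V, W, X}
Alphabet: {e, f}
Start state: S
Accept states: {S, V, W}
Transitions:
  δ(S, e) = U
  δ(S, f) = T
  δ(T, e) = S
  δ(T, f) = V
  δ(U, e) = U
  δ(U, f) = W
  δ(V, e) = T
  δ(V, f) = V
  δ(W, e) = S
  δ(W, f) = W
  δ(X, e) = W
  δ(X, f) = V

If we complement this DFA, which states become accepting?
Complement accept states = All states \ Original accept states
= {S, T, U, V, W, X} \ {S, V, W}
{T, U, X}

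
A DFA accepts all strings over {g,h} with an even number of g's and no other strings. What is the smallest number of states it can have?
By Myhill–Nerode, count the distinguishable equivalence classes: two classes — parity of the count of g's.
2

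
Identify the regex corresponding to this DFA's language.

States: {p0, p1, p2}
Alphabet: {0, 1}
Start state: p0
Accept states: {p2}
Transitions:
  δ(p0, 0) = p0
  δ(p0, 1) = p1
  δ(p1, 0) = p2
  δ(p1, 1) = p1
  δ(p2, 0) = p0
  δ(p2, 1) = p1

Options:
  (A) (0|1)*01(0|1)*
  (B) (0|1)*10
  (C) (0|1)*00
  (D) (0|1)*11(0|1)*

Check each option against the DFA on short strings; one disagreement eliminates an option:
  (A) (0|1)*01(0|1)*: on '01' the DFA goes p0 → p0 → p1 and rejects (p1 ∉ Accept), but the regex matches it → eliminate
  (B) (0|1)*10: agrees with the DFA on every string of length ≤ 6
  (C) (0|1)*00: on '00' the DFA goes p0 → p0 → p0 and rejects (p0 ∉ Accept), but the regex matches it → eliminate
  (D) (0|1)*11(0|1)*: on '10' the DFA goes p0 → p1 → p2 and accepts (p2 ∈ Accept), but the regex does not match it → eliminate
Only (B) is consistent with the DFA.
(B) (0|1)*10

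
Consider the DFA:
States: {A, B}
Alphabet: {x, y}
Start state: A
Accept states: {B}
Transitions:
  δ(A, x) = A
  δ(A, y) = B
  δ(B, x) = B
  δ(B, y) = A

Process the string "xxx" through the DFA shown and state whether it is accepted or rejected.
Processing string "xxx":
  A --x--> A
  A --x--> A
  A --x--> A
Final state: A
Accept states: {B}
No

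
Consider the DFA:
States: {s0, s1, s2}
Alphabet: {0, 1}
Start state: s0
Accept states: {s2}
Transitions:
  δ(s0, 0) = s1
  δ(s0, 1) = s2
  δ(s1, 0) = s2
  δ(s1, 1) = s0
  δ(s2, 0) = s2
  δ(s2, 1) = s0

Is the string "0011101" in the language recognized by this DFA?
Processing string "0011101":
  s0 --0--> s1
  s1 --0--> s2
  s2 --1--> s0
  s0 --1--> s2
  s2 --1--> s0
  s0 --0--> s1
  s1 --1--> s0
Final state: s0
Accept states: {s2}
No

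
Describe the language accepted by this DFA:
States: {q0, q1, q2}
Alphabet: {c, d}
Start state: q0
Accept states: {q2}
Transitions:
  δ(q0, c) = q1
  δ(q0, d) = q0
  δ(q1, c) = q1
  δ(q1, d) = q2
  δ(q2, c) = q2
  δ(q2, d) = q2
Testing a few strings:
  'ccdd' → accept
  'dcd' → accept
  'cc' → reject
  'ddc' → reject
State roles: q0=no c seen yet; q1=seen a c, waiting for d; q2=substring cd seen
All strings over {c,d} containing the substring cd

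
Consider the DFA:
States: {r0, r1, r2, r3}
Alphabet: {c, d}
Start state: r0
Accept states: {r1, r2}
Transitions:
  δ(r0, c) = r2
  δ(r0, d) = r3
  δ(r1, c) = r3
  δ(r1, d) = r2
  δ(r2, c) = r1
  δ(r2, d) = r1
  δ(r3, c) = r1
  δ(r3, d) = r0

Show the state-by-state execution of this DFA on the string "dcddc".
read 'd': r0 → r3
  read 'c': r3 → r1
  read 'd': r1 → r2
  read 'd': r2 → r1
  read 'c': r1 → r3
r0 -> r3 -> r1 -> r2 -> r1 -> r3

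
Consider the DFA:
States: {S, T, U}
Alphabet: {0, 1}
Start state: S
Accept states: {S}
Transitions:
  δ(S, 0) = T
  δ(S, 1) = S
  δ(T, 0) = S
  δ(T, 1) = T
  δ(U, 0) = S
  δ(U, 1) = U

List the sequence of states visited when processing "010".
read '0': S → T
  read '1': T → T
  read '0': T → S
S -> T -> T -> S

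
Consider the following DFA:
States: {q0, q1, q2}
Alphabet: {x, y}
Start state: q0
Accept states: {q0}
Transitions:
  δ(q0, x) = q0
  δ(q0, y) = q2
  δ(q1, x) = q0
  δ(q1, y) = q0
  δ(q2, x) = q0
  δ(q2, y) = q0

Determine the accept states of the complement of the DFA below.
Complement accept states = All states \ Original accept states
= {q0, q1, q2} \ {q0}
{q1, q2}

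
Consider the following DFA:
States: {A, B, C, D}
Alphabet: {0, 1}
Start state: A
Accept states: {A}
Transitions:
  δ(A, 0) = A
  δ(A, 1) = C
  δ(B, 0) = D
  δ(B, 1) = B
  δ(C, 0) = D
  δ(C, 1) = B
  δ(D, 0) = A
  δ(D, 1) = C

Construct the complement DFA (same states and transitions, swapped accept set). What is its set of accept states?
Complement accept states = All states \ Original accept states
= {A, B, C, D} \ {A}
{B, C, D}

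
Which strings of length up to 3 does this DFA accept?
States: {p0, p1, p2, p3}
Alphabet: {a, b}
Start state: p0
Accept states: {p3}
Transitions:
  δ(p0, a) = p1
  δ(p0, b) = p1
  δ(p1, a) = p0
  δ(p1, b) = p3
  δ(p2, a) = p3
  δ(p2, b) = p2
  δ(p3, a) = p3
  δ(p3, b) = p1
ab, bb, aba, bba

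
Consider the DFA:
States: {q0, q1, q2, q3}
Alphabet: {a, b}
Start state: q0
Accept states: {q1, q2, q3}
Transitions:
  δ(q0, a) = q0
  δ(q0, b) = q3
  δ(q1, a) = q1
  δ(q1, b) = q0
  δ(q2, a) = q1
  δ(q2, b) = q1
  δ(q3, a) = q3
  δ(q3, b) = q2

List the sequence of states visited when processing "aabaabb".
read 'a': q0 → q0
  read 'a': q0 → q0
  read 'b': q0 → q3
  read 'a': q3 → q3
  read 'a': q3 → q3
  read 'b': q3 → q2
  read 'b': q2 → q1
q0 -> q0 -> q0 -> q3 -> q3 -> q3 -> q2 -> q1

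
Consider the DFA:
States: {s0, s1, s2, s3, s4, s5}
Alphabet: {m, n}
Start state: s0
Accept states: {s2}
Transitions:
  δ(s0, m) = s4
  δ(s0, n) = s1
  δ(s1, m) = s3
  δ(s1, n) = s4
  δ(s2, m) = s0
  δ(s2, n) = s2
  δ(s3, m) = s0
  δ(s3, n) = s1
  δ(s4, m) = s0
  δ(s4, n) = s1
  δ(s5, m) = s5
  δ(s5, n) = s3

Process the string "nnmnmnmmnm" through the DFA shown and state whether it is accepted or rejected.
Processing string "nnmnmnmmnm":
  s0 --n--> s1
  s1 --n--> s4
  s4 --m--> s0
  s0 --n--> s1
  s1 --m--> s3
  s3 --n--> s1
  s1 --m--> s3
  s3 --m--> s0
  s0 --n--> s1
  s1 --m--> s3
Final state: s3
Accept states: {s2}
No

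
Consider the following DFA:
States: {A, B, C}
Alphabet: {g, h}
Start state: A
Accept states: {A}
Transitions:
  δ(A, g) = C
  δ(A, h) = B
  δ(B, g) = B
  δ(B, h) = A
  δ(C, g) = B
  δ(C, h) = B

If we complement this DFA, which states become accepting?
Complement accept states = All states \ Original accept states
= {A, B, C} \ {A}
{B, C}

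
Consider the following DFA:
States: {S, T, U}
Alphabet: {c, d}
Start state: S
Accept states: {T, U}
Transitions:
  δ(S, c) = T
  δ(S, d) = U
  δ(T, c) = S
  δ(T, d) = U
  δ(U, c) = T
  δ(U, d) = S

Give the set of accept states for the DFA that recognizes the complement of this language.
Complement accept states = All states \ Original accept states
= {S, T, U} \ {T, U}
{S}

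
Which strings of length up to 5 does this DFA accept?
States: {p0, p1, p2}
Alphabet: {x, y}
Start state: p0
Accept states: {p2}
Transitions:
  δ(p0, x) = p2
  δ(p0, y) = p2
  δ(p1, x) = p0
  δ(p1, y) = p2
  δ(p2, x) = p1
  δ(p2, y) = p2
x, y, xy, yy, xxy, xyy, yxy, yyy, xxxx, xxxy, xxyy, xyxy, xyyy, yxxx, yxxy, yxyy, yyxy, yyyy, xxxxy, xxxyy, xxyxy, xxyyy, xyxxx, xyxxy, xyxyy, xyyxy, xyyyy, yxxxy, yxxyy, yxyxy, yxyyy, yyxxx, yyxxy, yyxyy, yyyxy, yyyyy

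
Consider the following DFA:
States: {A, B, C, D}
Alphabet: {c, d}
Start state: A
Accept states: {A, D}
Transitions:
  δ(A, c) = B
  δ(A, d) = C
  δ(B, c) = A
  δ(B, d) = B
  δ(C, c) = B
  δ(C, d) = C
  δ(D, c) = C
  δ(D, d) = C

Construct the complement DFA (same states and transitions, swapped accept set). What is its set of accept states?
Complement accept states = All states \ Original accept states
= {A, B, C, D} \ {A, D}
{B, C}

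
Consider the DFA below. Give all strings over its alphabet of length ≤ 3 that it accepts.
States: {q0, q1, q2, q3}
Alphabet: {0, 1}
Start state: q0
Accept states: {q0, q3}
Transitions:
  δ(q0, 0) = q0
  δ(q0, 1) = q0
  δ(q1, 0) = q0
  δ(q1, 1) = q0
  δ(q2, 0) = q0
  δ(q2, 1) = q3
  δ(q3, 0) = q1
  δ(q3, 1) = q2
ε, 0, 1, 00, 01, 10, 11, 000, 001, 010, 011, 100, 101, 110, 111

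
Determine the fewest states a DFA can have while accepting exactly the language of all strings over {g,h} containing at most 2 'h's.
By Myhill–Nerode, count the distinguishable equivalence classes: 4 classes — having seen 0, 1, 2, or >2 copies of 'h'; counts 0 through 2 are accepting and >2 is dead.
4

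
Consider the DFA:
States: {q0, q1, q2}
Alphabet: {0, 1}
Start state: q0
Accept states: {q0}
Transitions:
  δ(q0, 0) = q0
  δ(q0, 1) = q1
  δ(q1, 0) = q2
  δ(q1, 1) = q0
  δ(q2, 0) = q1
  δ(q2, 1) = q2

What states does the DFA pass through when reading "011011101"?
read '0': q0 → q0
  read '1': q0 → q1
  read '1': q1 → q0
  read '0': q0 → q0
  read '1': q0 → q1
  read '1': q1 → q0
  read '1': q0 → q1
  read '0': q1 → q2
  read '1': q2 → q2
q0 -> q0 -> q1 -> q0 -> q0 -> q1 -> q0 -> q1 -> q2 -> q2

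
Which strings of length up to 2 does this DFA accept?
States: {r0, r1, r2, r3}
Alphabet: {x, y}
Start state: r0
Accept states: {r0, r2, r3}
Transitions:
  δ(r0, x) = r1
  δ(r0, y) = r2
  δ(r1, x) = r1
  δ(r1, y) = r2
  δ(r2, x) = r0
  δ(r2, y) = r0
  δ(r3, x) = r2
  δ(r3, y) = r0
ε, y, xy, yx, yy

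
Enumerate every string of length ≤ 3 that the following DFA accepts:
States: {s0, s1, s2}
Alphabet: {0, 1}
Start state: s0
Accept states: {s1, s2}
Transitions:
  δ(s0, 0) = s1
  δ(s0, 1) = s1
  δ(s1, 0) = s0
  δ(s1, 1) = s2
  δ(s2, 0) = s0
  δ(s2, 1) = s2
0, 1, 01, 11, 000, 001, 011, 100, 101, 111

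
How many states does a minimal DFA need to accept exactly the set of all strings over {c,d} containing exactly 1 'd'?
By Myhill–Nerode, count the distinguishable equivalence classes: 3 classes — having seen 0, 1, or >1 copies of 'd'; the count-1 class is the only accepting one and >1 is dead.
3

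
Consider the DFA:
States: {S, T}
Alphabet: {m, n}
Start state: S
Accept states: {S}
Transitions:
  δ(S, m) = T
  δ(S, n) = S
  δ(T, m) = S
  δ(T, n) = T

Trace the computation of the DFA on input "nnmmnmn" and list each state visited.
read 'n': S → S
  read 'n': S → S
  read 'm': S → T
  read 'm': T → S
  read 'n': S → S
  read 'm': S → T
  read 'n': T → T
S -> S -> S -> T -> S -> S -> T -> T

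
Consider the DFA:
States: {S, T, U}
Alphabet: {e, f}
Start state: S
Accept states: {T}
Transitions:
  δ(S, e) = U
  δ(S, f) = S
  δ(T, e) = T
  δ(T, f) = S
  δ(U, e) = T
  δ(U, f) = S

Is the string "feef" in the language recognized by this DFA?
Processing string "feef":
  S --f--> S
  S --e--> U
  U --e--> T
  T --f--> S
Final state: S
Accept states: {T}
No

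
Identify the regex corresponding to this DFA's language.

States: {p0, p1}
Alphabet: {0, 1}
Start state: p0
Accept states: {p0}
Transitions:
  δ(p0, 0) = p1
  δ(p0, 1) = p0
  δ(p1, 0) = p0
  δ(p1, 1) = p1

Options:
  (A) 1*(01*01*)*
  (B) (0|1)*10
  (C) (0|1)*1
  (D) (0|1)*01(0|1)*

Check each option against the DFA on short strings; one disagreement eliminates an option:
  (A) 1*(01*01*)*: agrees with the DFA on every string of length ≤ 6
  (B) (0|1)*10: on ε the DFA stays in p0 and accepts (p0 ∈ Accept), but the regex does not match it → eliminate
  (C) (0|1)*1: on ε the DFA stays in p0 and accepts (p0 ∈ Accept), but the regex does not match it → eliminate
  (D) (0|1)*01(0|1)*: on ε the DFA stays in p0 and accepts (p0 ∈ Accept), but the regex does not match it → eliminate
Only (A) is consistent with the DFA.
(A) 1*(01*01*)*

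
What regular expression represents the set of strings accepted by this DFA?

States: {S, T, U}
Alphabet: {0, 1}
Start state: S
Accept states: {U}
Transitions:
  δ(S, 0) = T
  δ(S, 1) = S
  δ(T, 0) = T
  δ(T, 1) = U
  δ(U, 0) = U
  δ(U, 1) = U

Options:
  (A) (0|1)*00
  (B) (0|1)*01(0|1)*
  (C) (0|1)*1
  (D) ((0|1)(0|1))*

Check each option against the DFA on short strings; one disagreement eliminates an option:
  (A) (0|1)*00: on '00' the DFA goes S → T → T and rejects (T ∉ Accept), but the regex matches it → eliminate
  (B) (0|1)*01(0|1)*: agrees with the DFA on every string of length ≤ 6
  (C) (0|1)*1: on '1' the DFA goes S → S and rejects (S ∉ Accept), but the regex matches it → eliminate
  (D) ((0|1)(0|1))*: on ε the DFA stays in S and rejects (S ∉ Accept), but the regex matches it → eliminate
Only (B) is consistent with the DFA.
(B) (0|1)*01(0|1)*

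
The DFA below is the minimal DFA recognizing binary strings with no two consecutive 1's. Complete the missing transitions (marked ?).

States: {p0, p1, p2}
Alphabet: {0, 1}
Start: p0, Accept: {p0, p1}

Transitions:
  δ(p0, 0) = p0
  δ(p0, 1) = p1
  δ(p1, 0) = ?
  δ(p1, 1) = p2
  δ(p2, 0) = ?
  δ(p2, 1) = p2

From the language and accept set, identify what each state tracks — p0: last symbol not 1 (ok); p1: last symbol 1 (ok); p2: saw 11 (dead).
Each missing δ(q, a) is the state matching the new tracked value after reading a.
δ(p1, 0) = p0; δ(p2, 0) = p2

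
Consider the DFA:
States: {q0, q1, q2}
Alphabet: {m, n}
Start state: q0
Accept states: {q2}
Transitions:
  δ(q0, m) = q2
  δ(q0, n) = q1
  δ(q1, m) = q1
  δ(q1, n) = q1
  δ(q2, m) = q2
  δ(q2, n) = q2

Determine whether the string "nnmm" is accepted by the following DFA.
Processing string "nnmm":
  q0 --n--> q1
  q1 --n--> q1
  q1 --m--> q1
  q1 --m--> q1
Final state: q1
Accept states: {q2}
No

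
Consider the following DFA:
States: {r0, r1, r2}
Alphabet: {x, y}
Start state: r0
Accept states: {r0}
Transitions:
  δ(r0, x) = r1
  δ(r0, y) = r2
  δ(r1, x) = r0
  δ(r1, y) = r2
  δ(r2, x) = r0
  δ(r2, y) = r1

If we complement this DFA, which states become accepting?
Complement accept states = All states \ Original accept states
= {r0, r1, r2} \ {r0}
{r1, r2}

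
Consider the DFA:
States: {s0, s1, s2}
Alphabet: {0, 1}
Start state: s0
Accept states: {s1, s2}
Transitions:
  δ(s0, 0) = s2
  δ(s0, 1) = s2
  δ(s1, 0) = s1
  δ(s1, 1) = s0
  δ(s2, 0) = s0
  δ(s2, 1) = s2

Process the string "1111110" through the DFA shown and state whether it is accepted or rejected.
Processing string "1111110":
  s0 --1--> s2
  s2 --1--> s2
  s2 --1--> s2
  s2 --1--> s2
  s2 --1--> s2
  s2 --1--> s2
  s2 --0--> s0
Final state: s0
Accept states: {s1, s2}
No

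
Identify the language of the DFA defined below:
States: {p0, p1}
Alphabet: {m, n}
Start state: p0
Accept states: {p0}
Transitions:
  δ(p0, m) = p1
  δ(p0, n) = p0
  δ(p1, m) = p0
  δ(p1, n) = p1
Testing a few strings:
  'mn' → reject
  'm' → reject
  'mm' → accept
  'n' → accept
State roles: p0=even number of m's so far; p1=odd number of m's so far
All strings over {m,n} with an even number of m's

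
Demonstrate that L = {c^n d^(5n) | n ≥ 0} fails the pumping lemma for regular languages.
Assume L is regular with pumping length p. Idea: pumping the c-block breaks the 1:5 ratio.
Choose s = c^p d^(5p) (length 6p ≥ p). By the pumping lemma, s = xyz with |xy| ≤ p, |y| > 0, so y = c^k with k ≥ 1. Then xy²z = c^(p+k) d^(5p). For this to be in L we would need 5p = 5(p+k), i.e. 5k = 0, contradicting k ≥ 1. So xy²z ∉ L.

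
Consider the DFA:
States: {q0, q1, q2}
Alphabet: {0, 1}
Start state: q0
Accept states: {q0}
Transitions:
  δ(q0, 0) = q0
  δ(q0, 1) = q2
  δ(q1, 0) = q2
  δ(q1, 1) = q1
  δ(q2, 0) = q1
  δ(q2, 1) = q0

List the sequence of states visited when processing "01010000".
read '0': q0 → q0
  read '1': q0 → q2
  read '0': q2 → q1
  read '1': q1 → q1
  read '0': q1 → q2
  read '0': q2 → q1
  read '0': q1 → q2
  read '0': q2 → q1
q0 -> q0 -> q2 -> q1 -> q1 -> q2 -> q1 -> q2 -> q1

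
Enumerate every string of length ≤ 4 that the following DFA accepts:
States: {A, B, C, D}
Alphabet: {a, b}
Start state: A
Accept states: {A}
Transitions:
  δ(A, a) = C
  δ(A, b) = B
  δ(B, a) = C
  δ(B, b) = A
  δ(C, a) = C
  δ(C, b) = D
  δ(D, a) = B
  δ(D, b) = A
ε, bb, abb, aabb, abab, babb, bbbb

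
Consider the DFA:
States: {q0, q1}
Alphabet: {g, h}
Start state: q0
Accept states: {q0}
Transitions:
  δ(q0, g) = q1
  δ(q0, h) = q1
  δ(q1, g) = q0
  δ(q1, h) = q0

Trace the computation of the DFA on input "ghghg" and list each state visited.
read 'g': q0 → q1
  read 'h': q1 → q0
  read 'g': q0 → q1
  read 'h': q1 → q0
  read 'g': q0 → q1
q0 -> q1 -> q0 -> q1 -> q0 -> q1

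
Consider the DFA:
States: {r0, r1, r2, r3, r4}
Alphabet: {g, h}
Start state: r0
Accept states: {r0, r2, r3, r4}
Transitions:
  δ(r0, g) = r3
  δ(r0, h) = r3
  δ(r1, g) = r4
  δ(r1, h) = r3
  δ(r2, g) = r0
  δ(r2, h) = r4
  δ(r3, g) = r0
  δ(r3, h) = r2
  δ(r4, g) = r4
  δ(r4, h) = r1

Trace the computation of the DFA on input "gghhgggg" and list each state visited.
read 'g': r0 → r3
  read 'g': r3 → r0
  read 'h': r0 → r3
  read 'h': r3 → r2
  read 'g': r2 → r0
  read 'g': r0 → r3
  read 'g': r3 → r0
  read 'g': r0 → r3
r0 -> r3 -> r0 -> r3 -> r2 -> r0 -> r3 -> r0 -> r3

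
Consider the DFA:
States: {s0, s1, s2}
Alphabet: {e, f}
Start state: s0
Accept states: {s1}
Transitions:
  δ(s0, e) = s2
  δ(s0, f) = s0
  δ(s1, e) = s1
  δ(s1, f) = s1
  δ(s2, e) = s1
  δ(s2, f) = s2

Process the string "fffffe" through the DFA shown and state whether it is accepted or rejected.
Processing string "fffffe":
  s0 --f--> s0
  s0 --f--> s0
  s0 --f--> s0
  s0 --f--> s0
  s0 --f--> s0
  s0 --e--> s2
Final state: s2
Accept states: {s1}
No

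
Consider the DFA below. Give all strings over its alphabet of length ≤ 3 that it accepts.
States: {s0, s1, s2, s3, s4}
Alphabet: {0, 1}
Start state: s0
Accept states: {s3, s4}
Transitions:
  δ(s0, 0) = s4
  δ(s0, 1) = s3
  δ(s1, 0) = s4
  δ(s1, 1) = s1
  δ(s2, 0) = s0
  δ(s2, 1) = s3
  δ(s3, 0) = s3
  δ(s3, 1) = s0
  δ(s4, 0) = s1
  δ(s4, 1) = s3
0, 1, 01, 10, 000, 010, 100, 110, 111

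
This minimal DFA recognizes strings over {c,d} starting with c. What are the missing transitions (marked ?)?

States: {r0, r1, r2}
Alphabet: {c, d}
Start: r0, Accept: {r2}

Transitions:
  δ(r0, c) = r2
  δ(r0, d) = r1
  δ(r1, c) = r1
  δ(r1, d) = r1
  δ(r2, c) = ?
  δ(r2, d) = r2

From the language and accept set, identify what each state tracks — r0: no input read; r1: started with d (dead); r2: started with c.
Each missing δ(q, a) is the state matching the new tracked value after reading a.
δ(r2, c) = r2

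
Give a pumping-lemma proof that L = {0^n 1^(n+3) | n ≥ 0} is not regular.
Assume L is regular with pumping length p. Idea: pumping the 0-block breaks the fixed offset of 3.
Choose s = 0^p 1^(p+3) ∈ L. By the pumping lemma, s = xyz with |xy| ≤ p, |y| > 0, so y = 0^k with k ≥ 1. Then xy²z = 0^(p+k) 1^(p+3). For this to be in L we would need p+3 = (p+k)+3, i.e. k = 0, contradicting k ≥ 1. So xy²z ∉ L.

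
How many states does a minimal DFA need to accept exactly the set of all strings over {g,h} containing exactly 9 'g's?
By Myhill–Nerode, count the distinguishable equivalence classes: 11 classes — having seen 0, 1, …, 9, or >9 copies of 'g'; the count-9 class is the only accepting one and >9 is dead.
11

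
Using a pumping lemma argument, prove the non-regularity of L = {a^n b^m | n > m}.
Assume L is regular with pumping length p. Idea: pumping down the a-block drops the a-count to at most the b-count.
Choose s = a^(p+1) b^p ∈ L (|s| = 2p+1 ≥ p). By the pumping lemma, s = xyz with |xy| ≤ p, |y| > 0, so y = a^k with k ≥ 1. Take i = 0: xz = a^(p+1−k) b^p. Since k ≥ 1, p+1−k ≤ p, so the number of a's is no longer strictly greater than the number of b's, hence xz ∉ L.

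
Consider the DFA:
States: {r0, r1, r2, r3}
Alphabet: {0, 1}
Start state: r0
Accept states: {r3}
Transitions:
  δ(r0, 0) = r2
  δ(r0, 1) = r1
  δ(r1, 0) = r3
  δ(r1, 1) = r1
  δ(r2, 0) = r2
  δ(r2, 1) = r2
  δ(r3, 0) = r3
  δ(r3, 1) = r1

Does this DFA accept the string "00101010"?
Processing string "00101010":
  r0 --0--> r2
  r2 --0--> r2
  r2 --1--> r2
  r2 --0--> r2
  r2 --1--> r2
  r2 --0--> r2
  r2 --1--> r2
  r2 --0--> r2
Final state: r2
Accept states: {r3}
No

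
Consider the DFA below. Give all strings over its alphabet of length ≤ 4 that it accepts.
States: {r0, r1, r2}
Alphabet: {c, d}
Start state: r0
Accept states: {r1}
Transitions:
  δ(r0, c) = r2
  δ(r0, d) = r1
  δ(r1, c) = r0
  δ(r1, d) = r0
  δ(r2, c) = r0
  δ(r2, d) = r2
d, ccd, dcd, ddd, cdcd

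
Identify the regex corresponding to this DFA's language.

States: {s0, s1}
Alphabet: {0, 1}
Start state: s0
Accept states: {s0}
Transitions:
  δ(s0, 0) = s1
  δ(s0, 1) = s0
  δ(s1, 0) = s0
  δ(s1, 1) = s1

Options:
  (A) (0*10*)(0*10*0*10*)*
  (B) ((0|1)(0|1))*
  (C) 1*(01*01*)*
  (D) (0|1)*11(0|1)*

Check each option against the DFA on short strings; one disagreement eliminates an option:
  (A) (0*10*)(0*10*0*10*)*: on ε the DFA stays in s0 and accepts (s0 ∈ Accept), but the regex does not match it → eliminate
  (B) ((0|1)(0|1))*: on '1' the DFA goes s0 → s0 and accepts (s0 ∈ Accept), but the regex does not match it → eliminate
  (C) 1*(01*01*)*: agrees with the DFA on every string of length ≤ 6
  (D) (0|1)*11(0|1)*: on ε the DFA stays in s0 and accepts (s0 ∈ Accept), but the regex does not match it → eliminate
Only (C) is consistent with the DFA.
(C) 1*(01*01*)*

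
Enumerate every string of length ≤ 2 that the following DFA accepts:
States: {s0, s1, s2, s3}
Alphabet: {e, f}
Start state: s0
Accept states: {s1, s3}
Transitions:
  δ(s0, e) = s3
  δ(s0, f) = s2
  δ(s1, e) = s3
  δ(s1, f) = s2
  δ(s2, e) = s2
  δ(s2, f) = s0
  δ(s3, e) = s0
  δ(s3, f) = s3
e, ef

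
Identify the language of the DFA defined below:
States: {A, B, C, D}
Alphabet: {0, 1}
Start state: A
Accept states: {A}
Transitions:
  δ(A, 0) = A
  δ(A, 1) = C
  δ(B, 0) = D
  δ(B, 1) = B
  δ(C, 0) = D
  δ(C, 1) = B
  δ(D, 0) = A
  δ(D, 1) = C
Testing a few strings:
  '1111' → reject
  '10' → reject
  '1010' → reject
  '1' → reject
State roles: A=value ≡ 0 (mod 4); B=value ≡ 3 (mod 4); C=value ≡ 1 (mod 4); D=value ≡ 2 (mod 4)
All binary strings representing a multiple of 4 (read in base 2; leading zeros allowed and ε counts as 0)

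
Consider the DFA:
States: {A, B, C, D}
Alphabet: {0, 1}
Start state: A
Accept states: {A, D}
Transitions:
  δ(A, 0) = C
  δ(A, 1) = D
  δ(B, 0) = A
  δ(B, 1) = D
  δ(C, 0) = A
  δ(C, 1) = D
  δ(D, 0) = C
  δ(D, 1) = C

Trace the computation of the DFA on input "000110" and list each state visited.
read '0': A → C
  read '0': C → A
  read '0': A → C
  read '1': C → D
  read '1': D → C
  read '0': C → A
A -> C -> A -> C -> D -> C -> A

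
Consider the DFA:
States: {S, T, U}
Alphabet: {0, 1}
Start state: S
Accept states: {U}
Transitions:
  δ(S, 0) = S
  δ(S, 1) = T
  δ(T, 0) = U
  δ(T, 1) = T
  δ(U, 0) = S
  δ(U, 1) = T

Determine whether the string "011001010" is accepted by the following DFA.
Processing string "011001010":
  S --0--> S
  S --1--> T
  T --1--> T
  T --0--> U
  U --0--> S
  S --1--> T
  T --0--> U
  U --1--> T
  T --0--> U
Final state: U
Accept states: {U}
Yes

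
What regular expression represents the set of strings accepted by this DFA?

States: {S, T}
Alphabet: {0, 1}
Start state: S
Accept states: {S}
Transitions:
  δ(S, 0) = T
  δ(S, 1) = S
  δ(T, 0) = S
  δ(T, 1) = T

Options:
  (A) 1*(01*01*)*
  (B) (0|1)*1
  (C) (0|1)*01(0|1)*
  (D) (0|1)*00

Check each option against the DFA on short strings; one disagreement eliminates an option:
  (A) 1*(01*01*)*: agrees with the DFA on every string of length ≤ 6
  (B) (0|1)*1: on ε the DFA stays in S and accepts (S ∈ Accept), but the regex does not match it → eliminate
  (C) (0|1)*01(0|1)*: on ε the DFA stays in S and accepts (S ∈ Accept), but the regex does not match it → eliminate
  (D) (0|1)*00: on ε the DFA stays in S and accepts (S ∈ Accept), but the regex does not match it → eliminate
Only (A) is consistent with the DFA.
(A) 1*(01*01*)*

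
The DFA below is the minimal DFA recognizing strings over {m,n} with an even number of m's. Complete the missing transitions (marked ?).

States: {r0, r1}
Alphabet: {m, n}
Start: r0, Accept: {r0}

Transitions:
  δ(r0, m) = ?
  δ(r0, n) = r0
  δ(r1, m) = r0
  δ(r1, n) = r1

From the language and accept set, identify what each state tracks — r0: even number of m's so far; r1: odd number of m's so far.
Each missing δ(q, a) is the state matching the new tracked value after reading a.
δ(r0, m) = r1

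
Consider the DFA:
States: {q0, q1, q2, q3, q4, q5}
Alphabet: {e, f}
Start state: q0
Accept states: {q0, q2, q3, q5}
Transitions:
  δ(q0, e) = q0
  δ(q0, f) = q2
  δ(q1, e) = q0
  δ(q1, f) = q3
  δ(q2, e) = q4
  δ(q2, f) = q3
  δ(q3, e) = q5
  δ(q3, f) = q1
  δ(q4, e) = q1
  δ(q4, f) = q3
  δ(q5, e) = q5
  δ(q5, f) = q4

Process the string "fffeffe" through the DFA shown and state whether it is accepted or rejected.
Processing string "fffeffe":
  q0 --f--> q2
  q2 --f--> q3
  q3 --f--> q1
  q1 --e--> q0
  q0 --f--> q2
  q2 --f--> q3
  q3 --e--> q5
Final state: q5
Accept states: {q0, q2, q3, q5}
Yes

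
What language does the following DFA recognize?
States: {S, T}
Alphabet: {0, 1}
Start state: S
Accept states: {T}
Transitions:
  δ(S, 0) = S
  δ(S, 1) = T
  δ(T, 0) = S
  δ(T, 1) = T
Testing a few strings:
  '1' → accept
  '111' → accept
  '11' → accept
  '0' → reject
State roles: S=last symbol not 1; T=last symbol is 1
All binary strings ending with 1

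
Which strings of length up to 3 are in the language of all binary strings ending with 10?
10, 010, 110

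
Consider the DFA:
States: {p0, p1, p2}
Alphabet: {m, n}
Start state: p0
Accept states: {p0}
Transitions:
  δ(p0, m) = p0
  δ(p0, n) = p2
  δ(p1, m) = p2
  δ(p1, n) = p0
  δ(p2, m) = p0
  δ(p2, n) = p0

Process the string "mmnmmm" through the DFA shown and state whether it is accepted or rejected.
Processing string "mmnmmm":
  p0 --m--> p0
  p0 --m--> p0
  p0 --n--> p2
  p2 --m--> p0
  p0 --m--> p0
  p0 --m--> p0
Final state: p0
Accept states: {p0}
Yes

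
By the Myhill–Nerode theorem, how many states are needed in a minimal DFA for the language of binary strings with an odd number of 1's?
By Myhill–Nerode, count the distinguishable equivalence classes: two classes — parity of the count of 1's.
2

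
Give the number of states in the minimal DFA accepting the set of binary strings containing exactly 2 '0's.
By Myhill–Nerode, count the distinguishable equivalence classes: 4 classes — having seen 0, 1, 2, or >2 copies of '0'; the count-2 class is the only accepting one and >2 is dead.
4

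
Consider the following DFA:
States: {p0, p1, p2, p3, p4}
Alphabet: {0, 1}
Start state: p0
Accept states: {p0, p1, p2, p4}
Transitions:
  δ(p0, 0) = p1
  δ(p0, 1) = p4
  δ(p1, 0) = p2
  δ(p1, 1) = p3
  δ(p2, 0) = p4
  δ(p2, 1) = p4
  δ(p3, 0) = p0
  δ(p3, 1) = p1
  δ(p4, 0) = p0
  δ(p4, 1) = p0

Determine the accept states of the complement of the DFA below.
Complement accept states = All states \ Original accept states
= {p0, p1, p2, p3, p4} \ {p0, p1, p2, p4}
{p3}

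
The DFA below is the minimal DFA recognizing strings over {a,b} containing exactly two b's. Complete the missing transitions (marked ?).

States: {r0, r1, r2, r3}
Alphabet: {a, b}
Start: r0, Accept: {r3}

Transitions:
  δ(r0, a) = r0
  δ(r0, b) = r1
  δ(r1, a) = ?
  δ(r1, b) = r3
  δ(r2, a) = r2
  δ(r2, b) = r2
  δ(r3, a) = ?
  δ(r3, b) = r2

From the language and accept set, identify what each state tracks — r0: zero b's; r1: one b; r2: ≥ three b's (dead); r3: two b's.
Each missing δ(q, a) is the state matching the new tracked value after reading a.
δ(r1, a) = r1; δ(r3, a) = r3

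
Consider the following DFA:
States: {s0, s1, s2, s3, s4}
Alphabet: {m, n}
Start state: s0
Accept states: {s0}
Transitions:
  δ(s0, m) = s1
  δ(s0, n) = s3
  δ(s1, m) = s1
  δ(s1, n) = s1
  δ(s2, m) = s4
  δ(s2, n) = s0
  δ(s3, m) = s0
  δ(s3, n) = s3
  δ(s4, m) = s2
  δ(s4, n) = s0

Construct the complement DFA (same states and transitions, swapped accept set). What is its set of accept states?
Complement accept states = All states \ Original accept states
= {s0, s1, s2, s3, s4} \ {s0}
{s1, s2, s3, s4}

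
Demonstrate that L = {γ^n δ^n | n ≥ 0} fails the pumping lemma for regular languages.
Assume L is regular with pumping length p. Idea: pumping the γ-block changes the count balance.
Choose s = γ^p δ^p (length 2p ≥ p). By the pumping lemma, s = xyz with |xy| ≤ p, |y| > 0. So y = γ^k for some k > 0 (since xy is entirely within the γ's). Pumping gives xy²z = γ^(p+k) δ^p, which is not in L since p+k ≠ p.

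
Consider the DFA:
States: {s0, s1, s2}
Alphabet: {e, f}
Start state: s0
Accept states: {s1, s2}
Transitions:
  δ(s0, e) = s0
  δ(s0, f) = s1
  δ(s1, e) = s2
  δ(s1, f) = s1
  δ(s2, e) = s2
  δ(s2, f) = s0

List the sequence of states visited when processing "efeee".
read 'e': s0 → s0
  read 'f': s0 → s1
  read 'e': s1 → s2
  read 'e': s2 → s2
  read 'e': s2 → s2
s0 -> s0 -> s1 -> s2 -> s2 -> s2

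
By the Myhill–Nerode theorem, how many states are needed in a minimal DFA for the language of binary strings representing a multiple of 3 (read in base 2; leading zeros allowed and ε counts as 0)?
By Myhill–Nerode, count the distinguishable equivalence classes: three classes — residue of the binary value mod 3.
3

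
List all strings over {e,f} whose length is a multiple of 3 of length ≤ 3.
ε, eee, eef, efe, eff, fee, fef, ffe, fff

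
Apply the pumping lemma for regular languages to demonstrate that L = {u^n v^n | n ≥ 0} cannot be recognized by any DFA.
Assume L is regular with pumping length p. Idea: pumping the u-block changes the count balance.
Choose s = u^p v^p (length 2p ≥ p). By the pumping lemma, s = xyz with |xy| ≤ p, |y| > 0. So y = u^k for some k > 0 (since xy is entirely within the u's). Pumping gives xy²z = u^(p+k) v^p, which is not in L since p+k ≠ p.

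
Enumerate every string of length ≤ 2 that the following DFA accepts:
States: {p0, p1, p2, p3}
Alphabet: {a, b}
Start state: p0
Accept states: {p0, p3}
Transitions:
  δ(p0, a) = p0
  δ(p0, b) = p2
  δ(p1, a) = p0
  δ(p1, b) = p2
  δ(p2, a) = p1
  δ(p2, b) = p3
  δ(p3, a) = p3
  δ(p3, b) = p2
ε, a, aa, bb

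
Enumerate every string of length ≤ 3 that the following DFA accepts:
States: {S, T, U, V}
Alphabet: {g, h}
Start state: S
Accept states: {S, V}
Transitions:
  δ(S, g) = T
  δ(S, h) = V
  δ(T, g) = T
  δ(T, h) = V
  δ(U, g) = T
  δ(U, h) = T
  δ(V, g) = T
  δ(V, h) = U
ε, h, gh, ggh, hgh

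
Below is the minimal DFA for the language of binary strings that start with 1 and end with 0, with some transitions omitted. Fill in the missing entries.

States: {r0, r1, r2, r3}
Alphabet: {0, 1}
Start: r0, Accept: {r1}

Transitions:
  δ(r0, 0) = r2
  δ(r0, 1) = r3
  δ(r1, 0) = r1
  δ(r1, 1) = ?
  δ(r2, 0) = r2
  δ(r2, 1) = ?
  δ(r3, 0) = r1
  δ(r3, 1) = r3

From the language and accept set, identify what each state tracks — r0: no input read; r1: started with 1, last symbol 0; r2: started with 0 (dead); r3: started with 1, last symbol 1.
Each missing δ(q, a) is the state matching the new tracked value after reading a.
δ(r1, 1) = r3; δ(r2, 1) = r2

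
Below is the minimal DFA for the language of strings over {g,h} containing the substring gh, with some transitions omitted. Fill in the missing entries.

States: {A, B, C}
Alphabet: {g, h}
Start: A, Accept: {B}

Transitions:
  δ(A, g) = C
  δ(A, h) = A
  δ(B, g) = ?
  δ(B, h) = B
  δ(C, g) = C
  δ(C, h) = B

From the language and accept set, identify what each state tracks — A: no g seen yet; B: substring gh seen; C: seen a g, waiting for h.
Each missing δ(q, a) is the state matching the new tracked value after reading a.
δ(B, g) = B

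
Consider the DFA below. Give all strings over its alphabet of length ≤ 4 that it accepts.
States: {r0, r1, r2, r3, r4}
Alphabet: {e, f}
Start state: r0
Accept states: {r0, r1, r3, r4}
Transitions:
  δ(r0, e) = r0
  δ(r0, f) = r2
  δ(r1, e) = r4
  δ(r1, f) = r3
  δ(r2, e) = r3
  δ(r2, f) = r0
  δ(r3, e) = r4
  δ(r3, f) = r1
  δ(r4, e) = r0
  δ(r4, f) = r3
ε, e, ee, fe, ff, eee, efe, eff, fee, fef, ffe, eeee, eefe, eeff, efee, efef, effe, feee, feef, fefe, feff, ffee, fffe, ffff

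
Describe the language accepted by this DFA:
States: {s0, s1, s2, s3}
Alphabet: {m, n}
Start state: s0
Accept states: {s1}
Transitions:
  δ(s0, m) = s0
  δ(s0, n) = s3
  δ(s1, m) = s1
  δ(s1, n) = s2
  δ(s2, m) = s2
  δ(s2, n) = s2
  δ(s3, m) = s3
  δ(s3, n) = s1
Testing a few strings:
  'mmnn' → accept
  'nnm' → accept
  'nm' → reject
  'mmn' → reject
State roles: s0=zero n's; s1=two n's; s2=≥ three n's (dead); s3=one n
All strings over {m,n} containing exactly two n's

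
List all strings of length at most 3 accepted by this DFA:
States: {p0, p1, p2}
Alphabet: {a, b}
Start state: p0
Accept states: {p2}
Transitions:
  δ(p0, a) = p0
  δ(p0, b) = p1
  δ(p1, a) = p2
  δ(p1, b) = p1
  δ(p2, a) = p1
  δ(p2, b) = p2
ba, aba, bab, bba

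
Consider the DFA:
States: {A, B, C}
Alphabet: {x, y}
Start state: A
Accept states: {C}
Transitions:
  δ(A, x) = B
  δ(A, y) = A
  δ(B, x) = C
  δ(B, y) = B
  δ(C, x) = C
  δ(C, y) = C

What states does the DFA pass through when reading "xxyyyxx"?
read 'x': A → B
  read 'x': B → C
  read 'y': C → C
  read 'y': C → C
  read 'y': C → C
  read 'x': C → C
  read 'x': C → C
A -> B -> C -> C -> C -> C -> C -> C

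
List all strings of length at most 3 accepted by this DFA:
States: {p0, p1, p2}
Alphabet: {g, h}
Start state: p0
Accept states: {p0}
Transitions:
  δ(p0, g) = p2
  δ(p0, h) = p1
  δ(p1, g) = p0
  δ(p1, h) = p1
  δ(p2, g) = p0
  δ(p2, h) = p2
ε, gg, hg, ghg, hhg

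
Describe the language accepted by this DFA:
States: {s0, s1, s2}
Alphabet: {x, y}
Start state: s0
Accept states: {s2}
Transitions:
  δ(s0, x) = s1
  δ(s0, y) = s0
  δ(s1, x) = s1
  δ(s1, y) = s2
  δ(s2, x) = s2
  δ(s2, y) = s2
Testing a few strings:
  'yyx' → reject
  'x' → reject
  'yxx' → reject
  'xyxx' → accept
State roles: s0=no x seen yet; s1=seen a x, waiting for y; s2=substring xy seen
All strings over {x,y} containing the substring xy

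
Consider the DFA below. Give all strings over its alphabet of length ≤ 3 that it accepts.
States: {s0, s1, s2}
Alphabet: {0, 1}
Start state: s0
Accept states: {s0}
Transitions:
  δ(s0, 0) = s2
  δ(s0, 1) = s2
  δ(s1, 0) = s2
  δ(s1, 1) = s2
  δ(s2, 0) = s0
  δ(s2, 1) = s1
ε, 00, 10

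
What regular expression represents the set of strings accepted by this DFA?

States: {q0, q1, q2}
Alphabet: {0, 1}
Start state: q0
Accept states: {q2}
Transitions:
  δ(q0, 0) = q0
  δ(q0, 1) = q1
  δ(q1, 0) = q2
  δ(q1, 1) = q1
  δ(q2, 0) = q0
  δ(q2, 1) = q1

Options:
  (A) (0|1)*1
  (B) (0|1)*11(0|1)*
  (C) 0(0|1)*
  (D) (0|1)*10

Check each option against the DFA on short strings; one disagreement eliminates an option:
  (A) (0|1)*1: on '1' the DFA goes q0 → q1 and rejects (q1 ∉ Accept), but the regex matches it → eliminate
  (B) (0|1)*11(0|1)*: on '10' the DFA goes q0 → q1 → q2 and accepts (q2 ∈ Accept), but the regex does not match it → eliminate
  (C) 0(0|1)*: on '0' the DFA goes q0 → q0 and rejects (q0 ∉ Accept), but the regex matches it → eliminate
  (D) (0|1)*10: agrees with the DFA on every string of length ≤ 6
Only (D) is consistent with the DFA.
(D) (0|1)*10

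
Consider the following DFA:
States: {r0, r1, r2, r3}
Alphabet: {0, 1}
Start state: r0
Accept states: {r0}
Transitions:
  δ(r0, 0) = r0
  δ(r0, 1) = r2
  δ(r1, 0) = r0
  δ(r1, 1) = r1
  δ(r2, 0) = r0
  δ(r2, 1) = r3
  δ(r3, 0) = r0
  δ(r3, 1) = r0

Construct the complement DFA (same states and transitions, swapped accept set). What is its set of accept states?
Complement accept states = All states \ Original accept states
= {r0, r1, r2, r3} \ {r0}
{r1, r2, r3}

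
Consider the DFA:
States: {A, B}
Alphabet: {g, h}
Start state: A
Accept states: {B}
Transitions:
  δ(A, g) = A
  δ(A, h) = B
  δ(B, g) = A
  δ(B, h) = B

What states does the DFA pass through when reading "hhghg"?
read 'h': A → B
  read 'h': B → B
  read 'g': B → A
  read 'h': A → B
  read 'g': B → A
A -> B -> B -> A -> B -> A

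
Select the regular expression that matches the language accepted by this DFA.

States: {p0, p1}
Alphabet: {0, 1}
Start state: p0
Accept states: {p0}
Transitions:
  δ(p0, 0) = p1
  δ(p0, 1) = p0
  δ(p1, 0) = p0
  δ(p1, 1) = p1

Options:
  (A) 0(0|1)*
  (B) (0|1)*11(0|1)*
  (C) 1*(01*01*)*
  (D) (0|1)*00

Check each option against the DFA on short strings; one disagreement eliminates an option:
  (A) 0(0|1)*: on ε the DFA stays in p0 and accepts (p0 ∈ Accept), but the regex does not match it → eliminate
  (B) (0|1)*11(0|1)*: on ε the DFA stays in p0 and accepts (p0 ∈ Accept), but the regex does not match it → eliminate
  (C) 1*(01*01*)*: agrees with the DFA on every string of length ≤ 6
  (D) (0|1)*00: on ε the DFA stays in p0 and accepts (p0 ∈ Accept), but the regex does not match it → eliminate
Only (C) is consistent with the DFA.
(C) 1*(01*01*)*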